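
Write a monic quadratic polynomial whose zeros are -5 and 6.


p(n) = (n + 5)(n - 6)
Expand: n^2 - n - 30


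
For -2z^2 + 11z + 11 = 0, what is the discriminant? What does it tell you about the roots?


D = b^2 - 4ac = (11)^2 - 4(-2)(11) = 121 + 88 = 209
Since D > 0: two distinct irrational roots


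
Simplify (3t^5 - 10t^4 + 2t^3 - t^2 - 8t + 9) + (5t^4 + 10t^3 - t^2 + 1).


Align terms by degree and add:
  3t^5 - 10t^4 + 2t^3 - t^2 - 8t + 9
+ 5t^4 + 10t^3 - t^2 + 1
= 3t^5 - 5t^4 + 12t^3 - 2t^2 - 8t + 10


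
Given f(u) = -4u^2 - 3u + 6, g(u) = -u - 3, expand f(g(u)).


Substitute g(u) into f:
f(g(u)) = -4*(-u - 3)^2 + (-3)*(-u - 3) + 6
(-u - 3)^2 = u^2 + 6u + 9
Expand and combine: -4u^2 - 21u - 21


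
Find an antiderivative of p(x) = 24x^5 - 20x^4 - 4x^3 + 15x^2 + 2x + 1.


Reverse power rule on each term:
  ∫ 24x^5 dx = 4x^6
  ∫ -20x^4 dx = -4x^5
  ∫ -4x^3 dx = -x^4
  ∫ 15x^2 dx = 5x^3
  ∫ 2x dx = x^2
  ∫ 1 dx = x
F(x) = 4x^6 - 4x^5 - x^4 + 5x^3 + x^2 + x + C


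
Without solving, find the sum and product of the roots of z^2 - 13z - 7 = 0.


For az^2+bz+c=0: sum = -b/a, product = c/a.
a=1, b=-13, c=-7
Sum = -(-13)/1 = 13
Product = (-7)/1 = -7


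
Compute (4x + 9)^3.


Expand (4x + 9)^3 by repeated multiplication:
  (4x + 9)^2 = 16x^2 + 72x + 81
= 64x^3 + 432x^2 + 972x + 729


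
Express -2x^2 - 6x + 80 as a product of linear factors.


Roots satisfy r1 + r2 = -b/a = -3 and r1*r2 = c/a = -40.
So r1 = 5, r2 = -8.
-2x^2 - 6x + 80 = -2(x - r1)(x - r2) = -2(x - 5)(x + 8)


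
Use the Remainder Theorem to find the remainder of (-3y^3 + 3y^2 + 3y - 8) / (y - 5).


By the Remainder Theorem, the remainder equals p(5):
  -3*(5)^3 = -375
  3*(5)^2 = 75
  3*(5)^1 = 15
  constant: -8
Sum: -375 + 75 + 15 - 8 = -293


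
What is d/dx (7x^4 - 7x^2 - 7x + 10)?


Apply the power rule term by term:
  d/dx(7x^4) = 28x^3
  d/dx(-7x^2) = -14x
  d/dx(-7x) = -7
  d/dx(10) = 0
p'(x) = 28x^3 - 14x - 7


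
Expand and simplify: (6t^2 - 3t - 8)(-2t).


Distribute each term of the first polynomial:
  (6t^2)(-2t) = -12t^3
  (-3t)(-2t) = 6t^2
  (-8)(-2t) = 16t
Sum: -12t^3 + 6t^2 + 16t


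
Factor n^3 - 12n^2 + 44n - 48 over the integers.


Try integer roots (divisors of -48). n=6: p(6)=0.
Divide out (n - 6): quotient is n^2 - 6n + 8.
Factor the quadratic: (n - 4)(n - 2)
Result: (n - 6)(n - 4)(n - 2)


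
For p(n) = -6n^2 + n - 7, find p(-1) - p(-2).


p(-1) = -14
p(-2) = -33
p(-1) - p(-2) = -14 + 33 = 19


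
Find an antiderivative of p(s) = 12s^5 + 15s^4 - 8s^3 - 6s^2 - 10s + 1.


Reverse power rule on each term:
  ∫ 12s^5 ds = 2s^6
  ∫ 15s^4 ds = 3s^5
  ∫ -8s^3 ds = -2s^4
  ∫ -6s^2 ds = -2s^3
  ∫ -10s ds = -5s^2
  ∫ 1 ds = s
F(s) = 2s^6 + 3s^5 - 2s^4 - 2s^3 - 5s^2 + s + C


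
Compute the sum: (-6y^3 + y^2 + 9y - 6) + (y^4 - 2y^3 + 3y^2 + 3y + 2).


Align terms by degree and add:
  -6y^3 + y^2 + 9y - 6
+ y^4 - 2y^3 + 3y^2 + 3y + 2
= y^4 - 8y^3 + 4y^2 + 12y - 4


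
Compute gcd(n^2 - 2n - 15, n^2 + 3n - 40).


Factor each:
  n^2 - 2n - 15 = (n - 5)(n + 3)
  n^2 + 3n - 40 = (n - 5)(n + 8)
Common monic factor: n - 5


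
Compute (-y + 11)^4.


Expand (-y + 11)^4 by repeated multiplication:
  (-y + 11)^2 = y^2 - 22y + 121
  (-y + 11)^3 = -y^3 + 33y^2 - 363y + 1331
= y^4 - 44y^3 + 726y^2 - 5324y + 14641


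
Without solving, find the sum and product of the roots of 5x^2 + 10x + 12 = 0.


For ax^2+bx+c=0: sum = -b/a, product = c/a.
a=5, b=10, c=12
Sum = -(10)/5 = -2
Product = (12)/5 = 12/5


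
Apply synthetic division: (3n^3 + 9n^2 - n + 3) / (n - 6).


Synthetic division with c = 6. Coefficients: 3, 9, -1, 3
Bring down 3.
  3 * 6 = 18; 18 + 9 = 27
  27 * 6 = 162; 162 - 1 = 161
  161 * 6 = 966; 966 + 3 = 969
Quotient: 3n^2 + 27n + 161, Remainder: 969


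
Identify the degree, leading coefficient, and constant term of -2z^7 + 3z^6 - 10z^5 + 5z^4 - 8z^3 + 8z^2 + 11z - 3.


Highest power of z is 7, with coefficient -2. Constant term is -3.
Degree = 7, leading coefficient = -2, constant term = -3


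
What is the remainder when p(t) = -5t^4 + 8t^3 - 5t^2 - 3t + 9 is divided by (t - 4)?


By the Remainder Theorem, the remainder equals p(4):
  -5*(4)^4 = -1280
  8*(4)^3 = 512
  -5*(4)^2 = -80
  -3*(4)^1 = -12
  constant: 9
Sum: -1280 + 512 - 80 - 12 + 9 = -851


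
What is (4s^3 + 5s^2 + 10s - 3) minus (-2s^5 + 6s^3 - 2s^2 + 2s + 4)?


Distribute the minus sign:
  (4s^3 + 5s^2 + 10s - 3)
- (-2s^5 + 6s^3 - 2s^2 + 2s + 4)
Negate second polynomial: 2s^5 - 6s^3 + 2s^2 - 2s - 4
Add: 2s^5 - 2s^3 + 7s^2 + 8s - 7


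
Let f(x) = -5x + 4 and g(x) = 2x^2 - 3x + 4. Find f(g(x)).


Substitute g(x) into f:
f(g(x)) = -5*(2x^2 - 3x + 4) + 4
Expand and combine: -10x^2 + 15x - 16


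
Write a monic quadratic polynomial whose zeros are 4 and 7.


p(z) = (z - 4)(z - 7)
Expand: z^2 - 11z + 28


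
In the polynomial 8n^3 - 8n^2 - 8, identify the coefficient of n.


Read off the coefficient of n: 0


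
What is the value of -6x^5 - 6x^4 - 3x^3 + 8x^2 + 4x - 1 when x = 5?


Using direct substitution:
  -6 * (5)^5 = -18750
  -6 * (5)^4 = -3750
  -3 * (5)^3 = -375
  8 * (5)^2 = 200
  4 * (5)^1 = 20
  constant: -1
Sum = -18750 - 3750 - 375 + 200 + 20 - 1 = -22656


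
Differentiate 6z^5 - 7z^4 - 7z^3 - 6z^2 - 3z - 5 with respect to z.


Apply the power rule term by term:
  d/dz(6z^5) = 30z^4
  d/dz(-7z^4) = -28z^3
  d/dz(-7z^3) = -21z^2
  d/dz(-6z^2) = -12z
  d/dz(-3z) = -3
  d/dz(-5) = 0
p'(z) = 30z^4 - 28z^3 - 21z^2 - 12z - 3


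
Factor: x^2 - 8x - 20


Roots satisfy r1 + r2 = -b/a = 8 and r1*r2 = c/a = -20.
So r1 = 10, r2 = -2.
x^2 - 8x - 20 = (x - r1)(x - r2) = (x - 10)(x + 2)


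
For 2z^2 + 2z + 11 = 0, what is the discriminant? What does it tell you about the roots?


D = b^2 - 4ac = (2)^2 - 4(2)(11) = 4 - 88 = -84
Since D < 0: two complex conjugate roots (no real roots)


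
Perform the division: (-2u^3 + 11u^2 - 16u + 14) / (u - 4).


(-2u^3 + 11u^2 - 16u + 14) / (u - 4)
Step 1: -2u^2 * (u - 4) = -2u^3 + 8u^2; subtract.
Step 2: 3u * (u - 4) = 3u^2 - 12u; subtract.
Step 3: -4 * (u - 4) = -4u + 16; subtract.
Quotient: -2u^2 + 3u - 4, Remainder: -2


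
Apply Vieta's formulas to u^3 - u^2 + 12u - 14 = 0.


Monic cubic u^3+bu^2+cu+d=0: sum=-b, pairwise sum=c, product=-d.
b=-1, c=12, d=-14
r1+r2+r3 = 1
r1r2+r1r3+r2r3 = 12
r1r2r3 = 14


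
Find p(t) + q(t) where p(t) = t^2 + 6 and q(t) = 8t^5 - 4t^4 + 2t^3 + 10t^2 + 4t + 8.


Align terms by degree and add:
  t^2 + 6
+ 8t^5 - 4t^4 + 2t^3 + 10t^2 + 4t + 8
= 8t^5 - 4t^4 + 2t^3 + 11t^2 + 4t + 14


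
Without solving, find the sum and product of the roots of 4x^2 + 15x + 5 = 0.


For ax^2+bx+c=0: sum = -b/a, product = c/a.
a=4, b=15, c=5
Sum = -(15)/4 = -15/4
Product = (5)/4 = 5/4


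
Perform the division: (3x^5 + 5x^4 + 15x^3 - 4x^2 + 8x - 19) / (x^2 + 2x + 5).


(3x^5 + 5x^4 + 15x^3 - 4x^2 + 8x - 19) / (x^2 + 2x + 5)
Step 1: 3x^3 * (x^2 + 2x + 5) = 3x^5 + 6x^4 + 15x^3; subtract.
Step 2: -x^2 * (x^2 + 2x + 5) = -x^4 - 2x^3 - 5x^2; subtract.
Step 3: 2x * (x^2 + 2x + 5) = 2x^3 + 4x^2 + 10x; subtract.
Step 4: -3 * (x^2 + 2x + 5) = -3x^2 - 6x - 15; subtract.
Quotient: 3x^3 - x^2 + 2x - 3, Remainder: 4x - 4


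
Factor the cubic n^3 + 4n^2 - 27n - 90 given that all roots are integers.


Try integer roots (divisors of -90). n=-6: p(-6)=0.
Divide out (n + 6): quotient is n^2 - 2n - 15.
Factor the quadratic: (n + 3)(n - 5)
Result: (n + 6)(n + 3)(n - 5)


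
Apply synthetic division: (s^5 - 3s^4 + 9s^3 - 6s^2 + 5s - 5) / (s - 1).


Synthetic division with c = 1. Coefficients: 1, -3, 9, -6, 5, -5
Bring down 1.
  1 * 1 = 1; 1 - 3 = -2
  -2 * 1 = -2; -2 + 9 = 7
  7 * 1 = 7; 7 - 6 = 1
  1 * 1 = 1; 1 + 5 = 6
  6 * 1 = 6; 6 - 5 = 1
Quotient: s^4 - 2s^3 + 7s^2 + s + 6, Remainder: 1


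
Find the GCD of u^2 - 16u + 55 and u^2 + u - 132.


Factor each:
  u^2 - 16u + 55 = (u - 11)(u - 5)
  u^2 + u - 132 = (u - 11)(u + 12)
Common monic factor: u - 11


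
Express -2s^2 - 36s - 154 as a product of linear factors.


Roots satisfy r1 + r2 = -b/a = -18 and r1*r2 = c/a = 77.
So r1 = -7, r2 = -11.
-2s^2 - 36s - 154 = -2(s - r1)(s - r2) = -2(s + 7)(s + 11)


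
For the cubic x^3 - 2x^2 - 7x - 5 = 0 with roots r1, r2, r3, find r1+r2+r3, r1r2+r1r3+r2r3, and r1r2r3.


Monic cubic x^3+bx^2+cx+d=0: sum=-b, pairwise sum=c, product=-d.
b=-2, c=-7, d=-5
r1+r2+r3 = 2
r1r2+r1r3+r2r3 = -7
r1r2r3 = 5


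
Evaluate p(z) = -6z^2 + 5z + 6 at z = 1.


Using direct substitution:
  -6 * (1)^2 = -6
  5 * (1)^1 = 5
  constant: 6
Sum = -6 + 5 + 6 = 5


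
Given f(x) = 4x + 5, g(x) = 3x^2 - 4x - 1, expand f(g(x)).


Substitute g(x) into f:
f(g(x)) = 4*(3x^2 - 4x - 1) + 5
Expand and combine: 12x^2 - 16x + 1


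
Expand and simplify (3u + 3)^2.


Expand (3u + 3)^2 by repeated multiplication:
= 9u^2 + 18u + 9


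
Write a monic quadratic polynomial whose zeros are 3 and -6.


p(s) = (s - 3)(s + 6)
Expand: s^2 + 3s - 18


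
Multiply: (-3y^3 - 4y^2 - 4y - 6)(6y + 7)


Distribute each term of the first polynomial:
  (-3y^3)(6y + 7) = -18y^4 - 21y^3
  (-4y^2)(6y + 7) = -24y^3 - 28y^2
  (-4y)(6y + 7) = -24y^2 - 28y
  (-6)(6y + 7) = -36y - 42
Sum: -18y^4 - 45y^3 - 52y^2 - 64y - 42


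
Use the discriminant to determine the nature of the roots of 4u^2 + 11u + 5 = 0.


D = b^2 - 4ac = (11)^2 - 4(4)(5) = 121 - 80 = 41
Since D > 0: two distinct irrational roots


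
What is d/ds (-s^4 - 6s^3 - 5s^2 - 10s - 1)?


Apply the power rule term by term:
  d/ds(-s^4) = -4s^3
  d/ds(-6s^3) = -18s^2
  d/ds(-5s^2) = -10s
  d/ds(-10s) = -10
  d/ds(-1) = 0
p'(s) = -4s^3 - 18s^2 - 10s - 10


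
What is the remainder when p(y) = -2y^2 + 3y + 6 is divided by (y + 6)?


By the Remainder Theorem, the remainder equals p(-6):
  -2*(-6)^2 = -72
  3*(-6)^1 = -18
  constant: 6
Sum: -72 - 18 + 6 = -84


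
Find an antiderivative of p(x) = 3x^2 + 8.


Reverse power rule on each term:
  ∫ 3x^2 dx = x^3
  ∫ 8 dx = 8x
F(x) = x^3 + 8x + C


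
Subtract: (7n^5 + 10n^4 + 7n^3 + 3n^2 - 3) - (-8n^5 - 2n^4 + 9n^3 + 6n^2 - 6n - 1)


Distribute the minus sign:
  (7n^5 + 10n^4 + 7n^3 + 3n^2 - 3)
- (-8n^5 - 2n^4 + 9n^3 + 6n^2 - 6n - 1)
Negate second polynomial: 8n^5 + 2n^4 - 9n^3 - 6n^2 + 6n + 1
Add: 15n^5 + 12n^4 - 2n^3 - 3n^2 + 6n - 2


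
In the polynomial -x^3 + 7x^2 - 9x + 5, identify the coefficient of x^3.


Read off the coefficient of x^3: -1


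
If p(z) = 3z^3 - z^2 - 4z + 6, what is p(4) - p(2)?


p(4) = 166
p(2) = 18
p(4) - p(2) = 166 - 18 = 148


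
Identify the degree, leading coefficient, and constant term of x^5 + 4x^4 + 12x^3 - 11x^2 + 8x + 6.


Highest power of x is 5, with coefficient 1. Constant term is 6.
Degree = 5, leading coefficient = 1, constant term = 6


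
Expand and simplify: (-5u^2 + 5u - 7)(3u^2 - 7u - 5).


Distribute each term of the first polynomial:
  (-5u^2)(3u^2 - 7u - 5) = -15u^4 + 35u^3 + 25u^2
  (5u)(3u^2 - 7u - 5) = 15u^3 - 35u^2 - 25u
  (-7)(3u^2 - 7u - 5) = -21u^2 + 49u + 35
Sum: -15u^4 + 50u^3 - 31u^2 + 24u + 35


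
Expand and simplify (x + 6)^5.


Expand (x + 6)^5 by repeated multiplication:
  (x + 6)^2 = x^2 + 12x + 36
  (x + 6)^3 = x^3 + 18x^2 + 108x + 216
  (x + 6)^4 = x^4 + 24x^3 + 216x^2 + 864x + 1296
= x^5 + 30x^4 + 360x^3 + 2160x^2 + 6480x + 7776


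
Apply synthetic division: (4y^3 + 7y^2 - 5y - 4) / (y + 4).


Synthetic division with c = -4. Coefficients: 4, 7, -5, -4
Bring down 4.
  4 * -4 = -16; -16 + 7 = -9
  -9 * -4 = 36; 36 - 5 = 31
  31 * -4 = -124; -124 - 4 = -128
Quotient: 4y^2 - 9y + 31, Remainder: -128


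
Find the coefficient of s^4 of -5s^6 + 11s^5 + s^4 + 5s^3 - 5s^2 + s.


Read off the coefficient of s^4: 1


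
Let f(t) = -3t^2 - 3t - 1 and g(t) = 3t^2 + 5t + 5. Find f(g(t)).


Substitute g(t) into f:
f(g(t)) = -3*(3t^2 + 5t + 5)^2 + (-3)*(3t^2 + 5t + 5) + (-1)
(3t^2 + 5t + 5)^2 = 9t^4 + 30t^3 + 55t^2 + 50t + 25
Expand and combine: -27t^4 - 90t^3 - 174t^2 - 165t - 91


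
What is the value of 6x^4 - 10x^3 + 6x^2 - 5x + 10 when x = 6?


Using direct substitution:
  6 * (6)^4 = 7776
  -10 * (6)^3 = -2160
  6 * (6)^2 = 216
  -5 * (6)^1 = -30
  constant: 10
Sum = 7776 - 2160 + 216 - 30 + 10 = 5812


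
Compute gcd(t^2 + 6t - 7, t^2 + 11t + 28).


Factor each:
  t^2 + 6t - 7 = (t + 7)(t - 1)
  t^2 + 11t + 28 = (t + 7)(t + 4)
Common monic factor: t + 7


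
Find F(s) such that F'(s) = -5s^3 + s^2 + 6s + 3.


Reverse power rule on each term:
  ∫ -5s^3 ds = -(5/4)s^4
  ∫ s^2 ds = (1/3)s^3
  ∫ 6s ds = 3s^2
  ∫ 3 ds = 3s
F(s) = -(5/4)s^4 + (1/3)s^3 + 3s^2 + 3s + C


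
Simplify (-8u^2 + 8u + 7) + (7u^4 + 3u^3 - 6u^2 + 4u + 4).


Align terms by degree and add:
  -8u^2 + 8u + 7
+ 7u^4 + 3u^3 - 6u^2 + 4u + 4
= 7u^4 + 3u^3 - 14u^2 + 12u + 11


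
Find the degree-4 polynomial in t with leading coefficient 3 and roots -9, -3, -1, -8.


p(t) = 3(t + 9)(t + 3)(t + 1)(t + 8)
Expand: 3t^4 + 63t^3 + 429t^2 + 1017t + 648


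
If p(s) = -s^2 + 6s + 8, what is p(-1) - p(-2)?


p(-1) = 1
p(-2) = -8
p(-1) - p(-2) = 1 + 8 = 9


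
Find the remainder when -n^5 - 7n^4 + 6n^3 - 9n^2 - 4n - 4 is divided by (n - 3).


By the Remainder Theorem, the remainder equals p(3):
  -1*(3)^5 = -243
  -7*(3)^4 = -567
  6*(3)^3 = 162
  -9*(3)^2 = -81
  -4*(3)^1 = -12
  constant: -4
Sum: -243 - 567 + 162 - 81 - 12 - 4 = -745


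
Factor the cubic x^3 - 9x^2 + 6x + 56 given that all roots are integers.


Try integer roots (divisors of 56). x=-2: p(-2)=0.
Divide out (x + 2): quotient is x^2 - 11x + 28.
Factor the quadratic: (x - 4)(x - 7)
Result: (x + 2)(x - 4)(x - 7)


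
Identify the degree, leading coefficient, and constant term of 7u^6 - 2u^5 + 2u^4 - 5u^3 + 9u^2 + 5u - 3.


Highest power of u is 6, with coefficient 7. Constant term is -3.
Degree = 6, leading coefficient = 7, constant term = -3


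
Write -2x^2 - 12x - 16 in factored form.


Roots satisfy r1 + r2 = -b/a = -6 and r1*r2 = c/a = 8.
So r1 = -4, r2 = -2.
-2x^2 - 12x - 16 = -2(x - r1)(x - r2) = -2(x + 4)(x + 2)


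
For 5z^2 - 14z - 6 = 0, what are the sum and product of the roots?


For az^2+bz+c=0: sum = -b/a, product = c/a.
a=5, b=-14, c=-6
Sum = -(-14)/5 = 14/5
Product = (-6)/5 = -6/5


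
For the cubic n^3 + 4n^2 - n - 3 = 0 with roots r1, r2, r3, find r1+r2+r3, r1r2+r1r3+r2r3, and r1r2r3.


Monic cubic n^3+bn^2+cn+d=0: sum=-b, pairwise sum=c, product=-d.
b=4, c=-1, d=-3
r1+r2+r3 = -4
r1r2+r1r3+r2r3 = -1
r1r2r3 = 3


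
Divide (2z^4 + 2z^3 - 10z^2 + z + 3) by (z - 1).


(2z^4 + 2z^3 - 10z^2 + z + 3) / (z - 1)
Step 1: 2z^3 * (z - 1) = 2z^4 - 2z^3; subtract.
Step 2: 4z^2 * (z - 1) = 4z^3 - 4z^2; subtract.
Step 3: -6z * (z - 1) = -6z^2 + 6z; subtract.
Step 4: -5 * (z - 1) = -5z + 5; subtract.
Quotient: 2z^3 + 4z^2 - 6z - 5, Remainder: -2


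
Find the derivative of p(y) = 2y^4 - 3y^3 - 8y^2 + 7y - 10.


Apply the power rule term by term:
  d/dy(2y^4) = 8y^3
  d/dy(-3y^3) = -9y^2
  d/dy(-8y^2) = -16y
  d/dy(7y) = 7
  d/dy(-10) = 0
p'(y) = 8y^3 - 9y^2 - 16y + 7


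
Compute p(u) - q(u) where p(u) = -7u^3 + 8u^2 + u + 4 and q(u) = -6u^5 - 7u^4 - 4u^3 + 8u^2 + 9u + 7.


Distribute the minus sign:
  (-7u^3 + 8u^2 + u + 4)
- (-6u^5 - 7u^4 - 4u^3 + 8u^2 + 9u + 7)
Negate second polynomial: 6u^5 + 7u^4 + 4u^3 - 8u^2 - 9u - 7
Add: 6u^5 + 7u^4 - 3u^3 - 8u - 3


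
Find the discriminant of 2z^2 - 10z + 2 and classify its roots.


D = b^2 - 4ac = (-10)^2 - 4(2)(2) = 100 - 16 = 84
Since D > 0: two distinct irrational roots


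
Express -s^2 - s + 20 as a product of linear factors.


Roots satisfy r1 + r2 = -b/a = -1 and r1*r2 = c/a = -20.
So r1 = -5, r2 = 4.
-s^2 - s + 20 = -(s - r1)(s - r2) = -(s + 5)(s - 4)


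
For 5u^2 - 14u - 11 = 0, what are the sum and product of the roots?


For au^2+bu+c=0: sum = -b/a, product = c/a.
a=5, b=-14, c=-11
Sum = -(-14)/5 = 14/5
Product = (-11)/5 = -11/5


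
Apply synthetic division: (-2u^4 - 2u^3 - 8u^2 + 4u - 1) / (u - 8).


Synthetic division with c = 8. Coefficients: -2, -2, -8, 4, -1
Bring down -2.
  -2 * 8 = -16; -16 - 2 = -18
  -18 * 8 = -144; -144 - 8 = -152
  -152 * 8 = -1216; -1216 + 4 = -1212
  -1212 * 8 = -9696; -9696 - 1 = -9697
Quotient: -2u^3 - 18u^2 - 152u - 1212, Remainder: -9697


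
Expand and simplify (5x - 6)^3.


Expand (5x - 6)^3 by repeated multiplication:
  (5x - 6)^2 = 25x^2 - 60x + 36
= 125x^3 - 450x^2 + 540x - 216


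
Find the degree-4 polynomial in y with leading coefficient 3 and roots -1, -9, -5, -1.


p(y) = 3(y + 1)(y + 9)(y + 5)(y + 1)
Expand: 3y^4 + 48y^3 + 222y^2 + 312y + 135


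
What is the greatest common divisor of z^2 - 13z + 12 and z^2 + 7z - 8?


Factor each:
  z^2 - 13z + 12 = (z - 1)(z - 12)
  z^2 + 7z - 8 = (z - 1)(z + 8)
Common monic factor: z - 1


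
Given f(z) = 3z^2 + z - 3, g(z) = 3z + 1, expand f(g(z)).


Substitute g(z) into f:
f(g(z)) = 3*(3z + 1)^2 + 1*(3z + 1) + (-3)
(3z + 1)^2 = 9z^2 + 6z + 1
Expand and combine: 27z^2 + 21z + 1


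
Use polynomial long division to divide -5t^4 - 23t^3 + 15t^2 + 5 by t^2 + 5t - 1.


(-5t^4 - 23t^3 + 15t^2 + 5) / (t^2 + 5t - 1)
Step 1: -5t^2 * (t^2 + 5t - 1) = -5t^4 - 25t^3 + 5t^2; subtract.
Step 2: 2t * (t^2 + 5t - 1) = 2t^3 + 10t^2 - 2t; subtract.
Step 3: 0 * (t^2 + 5t - 1) = 0; subtract.
Quotient: -5t^2 + 2t, Remainder: 2t + 5


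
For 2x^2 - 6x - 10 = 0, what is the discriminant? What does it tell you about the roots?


D = b^2 - 4ac = (-6)^2 - 4(2)(-10) = 36 + 80 = 116
Since D > 0: two distinct irrational roots


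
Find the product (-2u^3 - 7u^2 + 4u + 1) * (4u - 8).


Distribute each term of the first polynomial:
  (-2u^3)(4u - 8) = -8u^4 + 16u^3
  (-7u^2)(4u - 8) = -28u^3 + 56u^2
  (4u)(4u - 8) = 16u^2 - 32u
  (1)(4u - 8) = 4u - 8
Sum: -8u^4 - 12u^3 + 72u^2 - 28u - 8


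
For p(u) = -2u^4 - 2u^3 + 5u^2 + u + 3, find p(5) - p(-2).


p(5) = -1367
p(-2) = 5
p(5) - p(-2) = -1367 - 5 = -1372


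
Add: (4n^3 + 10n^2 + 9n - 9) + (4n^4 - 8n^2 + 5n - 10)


Align terms by degree and add:
  4n^3 + 10n^2 + 9n - 9
+ 4n^4 - 8n^2 + 5n - 10
= 4n^4 + 4n^3 + 2n^2 + 14n - 19


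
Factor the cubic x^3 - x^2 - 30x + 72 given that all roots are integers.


Try integer roots (divisors of 72). x=3: p(3)=0.
Divide out (x - 3): quotient is x^2 + 2x - 24.
Factor the quadratic: (x + 6)(x - 4)
Result: (x - 3)(x + 6)(x - 4)


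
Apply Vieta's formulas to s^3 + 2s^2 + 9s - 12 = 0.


Monic cubic s^3+bs^2+cs+d=0: sum=-b, pairwise sum=c, product=-d.
b=2, c=9, d=-12
r1+r2+r3 = -2
r1r2+r1r3+r2r3 = 9
r1r2r3 = 12


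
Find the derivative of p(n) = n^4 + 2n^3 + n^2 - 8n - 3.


Apply the power rule term by term:
  d/dn(n^4) = 4n^3
  d/dn(2n^3) = 6n^2
  d/dn(n^2) = 2n
  d/dn(-8n) = -8
  d/dn(-3) = 0
p'(n) = 4n^3 + 6n^2 + 2n - 8


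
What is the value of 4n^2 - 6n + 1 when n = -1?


Using direct substitution:
  4 * (-1)^2 = 4
  -6 * (-1)^1 = 6
  constant: 1
Sum = 4 + 6 + 1 = 11


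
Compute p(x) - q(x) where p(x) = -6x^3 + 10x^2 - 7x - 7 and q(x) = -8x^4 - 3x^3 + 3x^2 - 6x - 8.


Distribute the minus sign:
  (-6x^3 + 10x^2 - 7x - 7)
- (-8x^4 - 3x^3 + 3x^2 - 6x - 8)
Negate second polynomial: 8x^4 + 3x^3 - 3x^2 + 6x + 8
Add: 8x^4 - 3x^3 + 7x^2 - x + 1


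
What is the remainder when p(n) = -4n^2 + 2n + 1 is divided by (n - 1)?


By the Remainder Theorem, the remainder equals p(1):
  -4*(1)^2 = -4
  2*(1)^1 = 2
  constant: 1
Sum: -4 + 2 + 1 = -1


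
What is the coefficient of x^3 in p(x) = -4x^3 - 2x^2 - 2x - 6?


Read off the coefficient of x^3: -4


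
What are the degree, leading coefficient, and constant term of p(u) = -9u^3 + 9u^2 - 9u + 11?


Highest power of u is 3, with coefficient -9. Constant term is 11.
Degree = 3, leading coefficient = -9, constant term = 11


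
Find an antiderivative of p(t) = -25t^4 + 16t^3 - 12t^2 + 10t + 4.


Reverse power rule on each term:
  ∫ -25t^4 dt = -5t^5
  ∫ 16t^3 dt = 4t^4
  ∫ -12t^2 dt = -4t^3
  ∫ 10t dt = 5t^2
  ∫ 4 dt = 4t
F(t) = -5t^5 + 4t^4 - 4t^3 + 5t^2 + 4t + C


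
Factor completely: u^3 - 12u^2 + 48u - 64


Try integer roots (divisors of -64). u=4: p(4)=0.
Divide out (u - 4): quotient is u^2 - 8u + 16.
Factor the quadratic: (u - 4)(u - 4)
Result: (u - 4)(u - 4)(u - 4)


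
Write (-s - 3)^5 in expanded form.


Expand (-s - 3)^5 by repeated multiplication:
  (-s - 3)^2 = s^2 + 6s + 9
  (-s - 3)^3 = -s^3 - 9s^2 - 27s - 27
  (-s - 3)^4 = s^4 + 12s^3 + 54s^2 + 108s + 81
= -s^5 - 15s^4 - 90s^3 - 270s^2 - 405s - 243


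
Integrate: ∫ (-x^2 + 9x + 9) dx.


Reverse power rule on each term:
  ∫ -x^2 dx = -(1/3)x^3
  ∫ 9x dx = (9/2)x^2
  ∫ 9 dx = 9x
F(x) = -(1/3)x^3 + (9/2)x^2 + 9x + C


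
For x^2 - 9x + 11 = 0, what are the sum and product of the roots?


For ax^2+bx+c=0: sum = -b/a, product = c/a.
a=1, b=-9, c=11
Sum = -(-9)/1 = 9
Product = (11)/1 = 11


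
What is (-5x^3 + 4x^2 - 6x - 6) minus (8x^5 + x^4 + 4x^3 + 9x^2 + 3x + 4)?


Distribute the minus sign:
  (-5x^3 + 4x^2 - 6x - 6)
- (8x^5 + x^4 + 4x^3 + 9x^2 + 3x + 4)
Negate second polynomial: -8x^5 - x^4 - 4x^3 - 9x^2 - 3x - 4
Add: -8x^5 - x^4 - 9x^3 - 5x^2 - 9x - 10


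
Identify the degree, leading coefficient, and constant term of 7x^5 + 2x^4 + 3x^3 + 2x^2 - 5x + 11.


Highest power of x is 5, with coefficient 7. Constant term is 11.
Degree = 5, leading coefficient = 7, constant term = 11


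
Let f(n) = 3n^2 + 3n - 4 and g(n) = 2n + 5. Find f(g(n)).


Substitute g(n) into f:
f(g(n)) = 3*(2n + 5)^2 + 3*(2n + 5) + (-4)
(2n + 5)^2 = 4n^2 + 20n + 25
Expand and combine: 12n^2 + 66n + 86


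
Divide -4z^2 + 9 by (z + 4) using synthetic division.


Synthetic division with c = -4. Coefficients: -4, 0, 9
Bring down -4.
  -4 * -4 = 16; 16 + 0 = 16
  16 * -4 = -64; -64 + 9 = -55
Quotient: -4z + 16, Remainder: -55


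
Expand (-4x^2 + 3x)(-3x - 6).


Distribute each term of the first polynomial:
  (-4x^2)(-3x - 6) = 12x^3 + 24x^2
  (3x)(-3x - 6) = -9x^2 - 18x
Sum: 12x^3 + 15x^2 - 18x


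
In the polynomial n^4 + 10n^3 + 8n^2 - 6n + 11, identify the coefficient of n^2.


Read off the coefficient of n^2: 8


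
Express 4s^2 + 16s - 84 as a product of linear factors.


Roots satisfy r1 + r2 = -b/a = -4 and r1*r2 = c/a = -21.
So r1 = -7, r2 = 3.
4s^2 + 16s - 84 = 4(s - r1)(s - r2) = 4(s + 7)(s - 3)


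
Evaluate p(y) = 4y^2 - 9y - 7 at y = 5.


Using direct substitution:
  4 * (5)^2 = 100
  -9 * (5)^1 = -45
  constant: -7
Sum = 100 - 45 - 7 = 48


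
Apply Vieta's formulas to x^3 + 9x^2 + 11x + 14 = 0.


Monic cubic x^3+bx^2+cx+d=0: sum=-b, pairwise sum=c, product=-d.
b=9, c=11, d=14
r1+r2+r3 = -9
r1r2+r1r3+r2r3 = 11
r1r2r3 = -14


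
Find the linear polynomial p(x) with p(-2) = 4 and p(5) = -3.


p(x) = mx + b. Using p(-2)=4, p(5)=-3:
m = (4 + 3)/(-2 - 5) = 7/-7 = -1
b = 4 - m*(-2) = 4 - 2 = 2
p(x) = -x + 2


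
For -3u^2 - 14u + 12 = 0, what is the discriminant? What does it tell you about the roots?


D = b^2 - 4ac = (-14)^2 - 4(-3)(12) = 196 + 144 = 340
Since D > 0: two distinct irrational roots


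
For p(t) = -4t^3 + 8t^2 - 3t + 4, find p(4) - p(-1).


p(4) = -136
p(-1) = 19
p(4) - p(-1) = -136 - 19 = -155


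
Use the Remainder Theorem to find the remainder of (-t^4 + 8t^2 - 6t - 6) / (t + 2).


By the Remainder Theorem, the remainder equals p(-2):
  -1*(-2)^4 = -16
  0*(-2)^3 = 0
  8*(-2)^2 = 32
  -6*(-2)^1 = 12
  constant: -6
Sum: -16 + 0 + 32 + 12 - 6 = 22


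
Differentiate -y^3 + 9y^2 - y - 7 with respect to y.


Apply the power rule term by term:
  d/dy(-y^3) = -3y^2
  d/dy(9y^2) = 18y
  d/dy(-y) = -1
  d/dy(-7) = 0
p'(y) = -3y^2 + 18y - 1


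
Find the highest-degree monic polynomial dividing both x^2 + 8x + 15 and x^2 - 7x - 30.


Factor each:
  x^2 + 8x + 15 = (x + 3)(x + 5)
  x^2 - 7x - 30 = (x + 3)(x - 10)
Common monic factor: x + 3


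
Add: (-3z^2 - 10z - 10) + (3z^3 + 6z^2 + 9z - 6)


Align terms by degree and add:
  -3z^2 - 10z - 10
+ 3z^3 + 6z^2 + 9z - 6
= 3z^3 + 3z^2 - z - 16


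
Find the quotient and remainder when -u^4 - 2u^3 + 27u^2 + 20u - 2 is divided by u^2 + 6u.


(-u^4 - 2u^3 + 27u^2 + 20u - 2) / (u^2 + 6u)
Step 1: -u^2 * (u^2 + 6u) = -u^4 - 6u^3; subtract.
Step 2: 4u * (u^2 + 6u) = 4u^3 + 24u^2; subtract.
Step 3: 3 * (u^2 + 6u) = 3u^2 + 18u; subtract.
Quotient: -u^2 + 4u + 3, Remainder: 2u - 2


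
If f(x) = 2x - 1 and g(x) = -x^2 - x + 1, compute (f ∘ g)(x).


Substitute g(x) into f:
f(g(x)) = 2*(-x^2 - x + 1) + (-1)
Expand and combine: -2x^2 - 2x + 1


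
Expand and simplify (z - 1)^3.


Expand (z - 1)^3 by repeated multiplication:
  (z - 1)^2 = z^2 - 2z + 1
= z^3 - 3z^2 + 3z - 1


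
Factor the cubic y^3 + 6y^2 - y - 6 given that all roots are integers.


Try integer roots (divisors of -6). y=1: p(1)=0.
Divide out (y - 1): quotient is y^2 + 7y + 6.
Factor the quadratic: (y + 6)(y + 1)
Result: (y - 1)(y + 6)(y + 1)


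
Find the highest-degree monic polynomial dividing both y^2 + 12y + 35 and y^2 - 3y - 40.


Factor each:
  y^2 + 12y + 35 = (y + 5)(y + 7)
  y^2 - 3y - 40 = (y + 5)(y - 8)
Common monic factor: y + 5


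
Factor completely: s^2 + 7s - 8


Roots satisfy r1 + r2 = -b/a = -7 and r1*r2 = c/a = -8.
So r1 = -8, r2 = 1.
s^2 + 7s - 8 = (s - r1)(s - r2) = (s + 8)(s - 1)


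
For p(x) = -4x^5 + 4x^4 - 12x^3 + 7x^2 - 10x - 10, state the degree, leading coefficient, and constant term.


Highest power of x is 5, with coefficient -4. Constant term is -10.
Degree = 5, leading coefficient = -4, constant term = -10


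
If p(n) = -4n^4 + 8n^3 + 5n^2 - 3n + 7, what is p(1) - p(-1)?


p(1) = 13
p(-1) = 3
p(1) - p(-1) = 13 - 3 = 10


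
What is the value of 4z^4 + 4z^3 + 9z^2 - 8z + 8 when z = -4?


Using direct substitution:
  4 * (-4)^4 = 1024
  4 * (-4)^3 = -256
  9 * (-4)^2 = 144
  -8 * (-4)^1 = 32
  constant: 8
Sum = 1024 - 256 + 144 + 32 + 8 = 952


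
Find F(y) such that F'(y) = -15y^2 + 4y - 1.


Reverse power rule on each term:
  ∫ -15y^2 dy = -5y^3
  ∫ 4y dy = 2y^2
  ∫ -1 dy = -y
F(y) = -5y^3 + 2y^2 - y + C


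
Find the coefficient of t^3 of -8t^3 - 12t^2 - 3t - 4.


Read off the coefficient of t^3: -8


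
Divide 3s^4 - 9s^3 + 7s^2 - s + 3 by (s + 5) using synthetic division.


Synthetic division with c = -5. Coefficients: 3, -9, 7, -1, 3
Bring down 3.
  3 * -5 = -15; -15 - 9 = -24
  -24 * -5 = 120; 120 + 7 = 127
  127 * -5 = -635; -635 - 1 = -636
  -636 * -5 = 3180; 3180 + 3 = 3183
Quotient: 3s^3 - 24s^2 + 127s - 636, Remainder: 3183


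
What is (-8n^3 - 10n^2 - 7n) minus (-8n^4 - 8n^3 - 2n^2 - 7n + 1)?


Distribute the minus sign:
  (-8n^3 - 10n^2 - 7n)
- (-8n^4 - 8n^3 - 2n^2 - 7n + 1)
Negate second polynomial: 8n^4 + 8n^3 + 2n^2 + 7n - 1
Add: 8n^4 - 8n^2 - 1


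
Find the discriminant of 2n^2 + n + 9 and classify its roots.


D = b^2 - 4ac = (1)^2 - 4(2)(9) = 1 - 72 = -71
Since D < 0: two complex conjugate roots (no real roots)


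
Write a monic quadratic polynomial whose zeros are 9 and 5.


p(s) = (s - 9)(s - 5)
Expand: s^2 - 14s + 45


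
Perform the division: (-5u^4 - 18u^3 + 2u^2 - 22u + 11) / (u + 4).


(-5u^4 - 18u^3 + 2u^2 - 22u + 11) / (u + 4)
Step 1: -5u^3 * (u + 4) = -5u^4 - 20u^3; subtract.
Step 2: 2u^2 * (u + 4) = 2u^3 + 8u^2; subtract.
Step 3: -6u * (u + 4) = -6u^2 - 24u; subtract.
Step 4: 2 * (u + 4) = 2u + 8; subtract.
Quotient: -5u^3 + 2u^2 - 6u + 2, Remainder: 3


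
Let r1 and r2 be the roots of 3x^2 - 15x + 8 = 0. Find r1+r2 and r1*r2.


For ax^2+bx+c=0: sum = -b/a, product = c/a.
a=3, b=-15, c=8
Sum = -(-15)/3 = 5
Product = (8)/3 = 8/3


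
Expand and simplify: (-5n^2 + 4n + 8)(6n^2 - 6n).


Distribute each term of the first polynomial:
  (-5n^2)(6n^2 - 6n) = -30n^4 + 30n^3
  (4n)(6n^2 - 6n) = 24n^3 - 24n^2
  (8)(6n^2 - 6n) = 48n^2 - 48n
Sum: -30n^4 + 54n^3 + 24n^2 - 48n


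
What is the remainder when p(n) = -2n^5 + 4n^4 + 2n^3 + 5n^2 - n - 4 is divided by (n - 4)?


By the Remainder Theorem, the remainder equals p(4):
  -2*(4)^5 = -2048
  4*(4)^4 = 1024
  2*(4)^3 = 128
  5*(4)^2 = 80
  -1*(4)^1 = -4
  constant: -4
Sum: -2048 + 1024 + 128 + 80 - 4 - 4 = -824


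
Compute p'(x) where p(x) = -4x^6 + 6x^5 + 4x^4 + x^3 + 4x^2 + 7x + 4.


Apply the power rule term by term:
  d/dx(-4x^6) = -24x^5
  d/dx(6x^5) = 30x^4
  d/dx(4x^4) = 16x^3
  d/dx(x^3) = 3x^2
  d/dx(4x^2) = 8x
  d/dx(7x) = 7
  d/dx(4) = 0
p'(x) = -24x^5 + 30x^4 + 16x^3 + 3x^2 + 8x + 7


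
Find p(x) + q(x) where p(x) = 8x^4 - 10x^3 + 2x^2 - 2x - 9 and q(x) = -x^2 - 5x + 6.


Align terms by degree and add:
  8x^4 - 10x^3 + 2x^2 - 2x - 9
  -x^2 - 5x + 6
= 8x^4 - 10x^3 + x^2 - 7x - 3


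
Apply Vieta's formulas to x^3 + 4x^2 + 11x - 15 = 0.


Monic cubic x^3+bx^2+cx+d=0: sum=-b, pairwise sum=c, product=-d.
b=4, c=11, d=-15
r1+r2+r3 = -4
r1r2+r1r3+r2r3 = 11
r1r2r3 = 15


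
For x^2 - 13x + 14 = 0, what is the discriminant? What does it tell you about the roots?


D = b^2 - 4ac = (-13)^2 - 4(1)(14) = 169 - 56 = 113
Since D > 0: two distinct irrational roots


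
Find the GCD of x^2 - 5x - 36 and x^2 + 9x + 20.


Factor each:
  x^2 - 5x - 36 = (x + 4)(x - 9)
  x^2 + 9x + 20 = (x + 4)(x + 5)
Common monic factor: x + 4


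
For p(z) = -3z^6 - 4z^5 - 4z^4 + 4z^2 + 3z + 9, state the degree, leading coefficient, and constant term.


Highest power of z is 6, with coefficient -3. Constant term is 9.
Degree = 6, leading coefficient = -3, constant term = 9


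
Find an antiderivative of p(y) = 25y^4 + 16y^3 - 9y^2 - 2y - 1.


Reverse power rule on each term:
  ∫ 25y^4 dy = 5y^5
  ∫ 16y^3 dy = 4y^4
  ∫ -9y^2 dy = -3y^3
  ∫ -2y dy = -y^2
  ∫ -1 dy = -y
F(y) = 5y^5 + 4y^4 - 3y^3 - y^2 - y + C


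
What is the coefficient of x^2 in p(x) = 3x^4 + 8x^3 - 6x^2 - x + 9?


Read off the coefficient of x^2: -6


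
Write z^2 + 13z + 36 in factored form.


Roots satisfy r1 + r2 = -b/a = -13 and r1*r2 = c/a = 36.
So r1 = -4, r2 = -9.
z^2 + 13z + 36 = (z - r1)(z - r2) = (z + 4)(z + 9)


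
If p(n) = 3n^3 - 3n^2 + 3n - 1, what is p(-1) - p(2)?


p(-1) = -10
p(2) = 17
p(-1) - p(2) = -10 - 17 = -27


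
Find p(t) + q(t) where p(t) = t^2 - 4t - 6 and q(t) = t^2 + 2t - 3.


Align terms by degree and add:
  t^2 - 4t - 6
+ t^2 + 2t - 3
= 2t^2 - 2t - 9


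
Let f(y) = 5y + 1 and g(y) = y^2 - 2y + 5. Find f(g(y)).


Substitute g(y) into f:
f(g(y)) = 5*(y^2 - 2y + 5) + 1
Expand and combine: 5y^2 - 10y + 26


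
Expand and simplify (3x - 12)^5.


Expand (3x - 12)^5 by repeated multiplication:
  (3x - 12)^2 = 9x^2 - 72x + 144
  (3x - 12)^3 = 27x^3 - 324x^2 + 1296x - 1728
  (3x - 12)^4 = 81x^4 - 1296x^3 + 7776x^2 - 20736x + 20736
= 243x^5 - 4860x^4 + 38880x^3 - 155520x^2 + 311040x - 248832


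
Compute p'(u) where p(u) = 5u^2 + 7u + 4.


Apply the power rule term by term:
  d/du(5u^2) = 10u
  d/du(7u) = 7
  d/du(4) = 0
p'(u) = 10u + 7


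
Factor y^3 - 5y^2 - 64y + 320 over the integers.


Try integer roots (divisors of 320). y=5: p(5)=0.
Divide out (y - 5): quotient is y^2 - 64.
Factor the quadratic: (y - 8)(y + 8)
Result: (y - 5)(y - 8)(y + 8)


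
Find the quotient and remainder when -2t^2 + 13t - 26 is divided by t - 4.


(-2t^2 + 13t - 26) / (t - 4)
Step 1: -2t * (t - 4) = -2t^2 + 8t; subtract.
Step 2: 5 * (t - 4) = 5t - 20; subtract.
Quotient: -2t + 5, Remainder: -6


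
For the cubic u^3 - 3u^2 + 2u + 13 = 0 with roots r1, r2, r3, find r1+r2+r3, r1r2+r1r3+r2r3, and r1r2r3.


Monic cubic u^3+bu^2+cu+d=0: sum=-b, pairwise sum=c, product=-d.
b=-3, c=2, d=13
r1+r2+r3 = 3
r1r2+r1r3+r2r3 = 2
r1r2r3 = -13


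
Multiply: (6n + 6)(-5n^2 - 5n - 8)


Distribute each term of the first polynomial:
  (6n)(-5n^2 - 5n - 8) = -30n^3 - 30n^2 - 48n
  (6)(-5n^2 - 5n - 8) = -30n^2 - 30n - 48
Sum: -30n^3 - 60n^2 - 78n - 48


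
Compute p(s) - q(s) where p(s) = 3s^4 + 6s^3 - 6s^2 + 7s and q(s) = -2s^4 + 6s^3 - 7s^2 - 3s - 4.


Distribute the minus sign:
  (3s^4 + 6s^3 - 6s^2 + 7s)
- (-2s^4 + 6s^3 - 7s^2 - 3s - 4)
Negate second polynomial: 2s^4 - 6s^3 + 7s^2 + 3s + 4
Add: 5s^4 + s^2 + 10s + 4


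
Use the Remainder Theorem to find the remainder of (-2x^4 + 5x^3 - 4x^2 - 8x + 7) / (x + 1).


By the Remainder Theorem, the remainder equals p(-1):
  -2*(-1)^4 = -2
  5*(-1)^3 = -5
  -4*(-1)^2 = -4
  -8*(-1)^1 = 8
  constant: 7
Sum: -2 - 5 - 4 + 8 + 7 = 4


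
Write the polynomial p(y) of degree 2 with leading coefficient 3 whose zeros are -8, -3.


p(y) = 3(y + 8)(y + 3)
Expand: 3y^2 + 33y + 72


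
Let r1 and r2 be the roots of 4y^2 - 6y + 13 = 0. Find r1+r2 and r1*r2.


For ay^2+by+c=0: sum = -b/a, product = c/a.
a=4, b=-6, c=13
Sum = -(-6)/4 = 3/2
Product = (13)/4 = 13/4


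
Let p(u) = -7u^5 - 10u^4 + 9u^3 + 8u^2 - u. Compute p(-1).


Using direct substitution:
  -7 * (-1)^5 = 7
  -10 * (-1)^4 = -10
  9 * (-1)^3 = -9
  8 * (-1)^2 = 8
  -1 * (-1)^1 = 1
  constant: 0
Sum = 7 - 10 - 9 + 8 + 1 + 0 = -3


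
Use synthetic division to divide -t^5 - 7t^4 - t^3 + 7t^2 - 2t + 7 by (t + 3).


Synthetic division with c = -3. Coefficients: -1, -7, -1, 7, -2, 7
Bring down -1.
  -1 * -3 = 3; 3 - 7 = -4
  -4 * -3 = 12; 12 - 1 = 11
  11 * -3 = -33; -33 + 7 = -26
  -26 * -3 = 78; 78 - 2 = 76
  76 * -3 = -228; -228 + 7 = -221
Quotient: -t^4 - 4t^3 + 11t^2 - 26t + 76, Remainder: -221


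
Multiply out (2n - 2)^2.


Expand (2n - 2)^2 by repeated multiplication:
= 4n^2 - 8n + 4


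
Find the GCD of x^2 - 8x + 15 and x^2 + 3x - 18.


Factor each:
  x^2 - 8x + 15 = (x - 3)(x - 5)
  x^2 + 3x - 18 = (x - 3)(x + 6)
Common monic factor: x - 3


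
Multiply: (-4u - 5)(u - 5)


Distribute each term of the first polynomial:
  (-4u)(u - 5) = -4u^2 + 20u
  (-5)(u - 5) = -5u + 25
Sum: -4u^2 + 15u + 25


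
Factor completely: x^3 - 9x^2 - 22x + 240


Try integer roots (divisors of 240). x=6: p(6)=0.
Divide out (x - 6): quotient is x^2 - 3x - 40.
Factor the quadratic: (x + 5)(x - 8)
Result: (x - 6)(x + 5)(x - 8)


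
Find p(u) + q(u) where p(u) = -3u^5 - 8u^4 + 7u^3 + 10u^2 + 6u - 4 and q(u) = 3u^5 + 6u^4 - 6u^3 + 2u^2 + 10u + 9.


Align terms by degree and add:
  -3u^5 - 8u^4 + 7u^3 + 10u^2 + 6u - 4
+ 3u^5 + 6u^4 - 6u^3 + 2u^2 + 10u + 9
= -2u^4 + u^3 + 12u^2 + 16u + 5


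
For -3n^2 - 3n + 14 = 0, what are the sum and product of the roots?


For an^2+bn+c=0: sum = -b/a, product = c/a.
a=-3, b=-3, c=14
Sum = -(-3)/-3 = -1
Product = (14)/-3 = -14/3


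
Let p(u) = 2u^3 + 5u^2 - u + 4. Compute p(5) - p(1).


p(5) = 374
p(1) = 10
p(5) - p(1) = 374 - 10 = 364


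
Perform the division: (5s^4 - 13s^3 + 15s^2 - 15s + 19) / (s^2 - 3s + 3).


(5s^4 - 13s^3 + 15s^2 - 15s + 19) / (s^2 - 3s + 3)
Step 1: 5s^2 * (s^2 - 3s + 3) = 5s^4 - 15s^3 + 15s^2; subtract.
Step 2: 2s * (s^2 - 3s + 3) = 2s^3 - 6s^2 + 6s; subtract.
Step 3: 6 * (s^2 - 3s + 3) = 6s^2 - 18s + 18; subtract.
Quotient: 5s^2 + 2s + 6, Remainder: -3s + 1


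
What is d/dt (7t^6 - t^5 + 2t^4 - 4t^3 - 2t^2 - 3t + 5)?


Apply the power rule term by term:
  d/dt(7t^6) = 42t^5
  d/dt(-t^5) = -5t^4
  d/dt(2t^4) = 8t^3
  d/dt(-4t^3) = -12t^2
  d/dt(-2t^2) = -4t
  d/dt(-3t) = -3
  d/dt(5) = 0
p'(t) = 42t^5 - 5t^4 + 8t^3 - 12t^2 - 4t - 3


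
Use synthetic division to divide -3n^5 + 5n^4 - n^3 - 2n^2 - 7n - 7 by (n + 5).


Synthetic division with c = -5. Coefficients: -3, 5, -1, -2, -7, -7
Bring down -3.
  -3 * -5 = 15; 15 + 5 = 20
  20 * -5 = -100; -100 - 1 = -101
  -101 * -5 = 505; 505 - 2 = 503
  503 * -5 = -2515; -2515 - 7 = -2522
  -2522 * -5 = 12610; 12610 - 7 = 12603
Quotient: -3n^4 + 20n^3 - 101n^2 + 503n - 2522, Remainder: 12603


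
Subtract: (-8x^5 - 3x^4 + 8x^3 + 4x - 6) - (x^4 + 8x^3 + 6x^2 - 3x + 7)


Distribute the minus sign:
  (-8x^5 - 3x^4 + 8x^3 + 4x - 6)
- (x^4 + 8x^3 + 6x^2 - 3x + 7)
Negate second polynomial: -x^4 - 8x^3 - 6x^2 + 3x - 7
Add: -8x^5 - 4x^4 - 6x^2 + 7x - 13


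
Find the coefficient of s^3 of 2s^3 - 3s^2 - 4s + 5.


Read off the coefficient of s^3: 2


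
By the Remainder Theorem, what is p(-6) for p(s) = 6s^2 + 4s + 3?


By the Remainder Theorem, the remainder equals p(-6):
  6*(-6)^2 = 216
  4*(-6)^1 = -24
  constant: 3
Sum: 216 - 24 + 3 = 195


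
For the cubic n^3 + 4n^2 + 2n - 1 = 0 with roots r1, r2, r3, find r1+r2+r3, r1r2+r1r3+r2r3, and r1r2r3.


Monic cubic n^3+bn^2+cn+d=0: sum=-b, pairwise sum=c, product=-d.
b=4, c=2, d=-1
r1+r2+r3 = -4
r1r2+r1r3+r2r3 = 2
r1r2r3 = 1


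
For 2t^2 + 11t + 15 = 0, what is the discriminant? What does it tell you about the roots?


D = b^2 - 4ac = (11)^2 - 4(2)(15) = 121 - 120 = 1
Since D > 0: two distinct rational roots


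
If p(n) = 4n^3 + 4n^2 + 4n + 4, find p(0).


Using direct substitution:
  4 * (0)^3 = 0
  4 * (0)^2 = 0
  4 * (0)^1 = 0
  constant: 4
Sum = 0 + 0 + 0 + 4 = 4


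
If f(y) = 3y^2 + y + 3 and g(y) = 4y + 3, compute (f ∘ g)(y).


Substitute g(y) into f:
f(g(y)) = 3*(4y + 3)^2 + 1*(4y + 3) + 3
(4y + 3)^2 = 16y^2 + 24y + 9
Expand and combine: 48y^2 + 76y + 33


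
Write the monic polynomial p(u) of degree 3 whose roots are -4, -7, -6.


p(u) = (u + 4)(u + 7)(u + 6)
Expand: u^3 + 17u^2 + 94u + 168


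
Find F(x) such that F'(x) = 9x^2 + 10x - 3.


Reverse power rule on each term:
  ∫ 9x^2 dx = 3x^3
  ∫ 10x dx = 5x^2
  ∫ -3 dx = -3x
F(x) = 3x^3 + 5x^2 - 3x + C


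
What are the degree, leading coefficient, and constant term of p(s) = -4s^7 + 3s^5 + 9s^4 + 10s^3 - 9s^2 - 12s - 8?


Highest power of s is 7, with coefficient -4. Constant term is -8.
Degree = 7, leading coefficient = -4, constant term = -8


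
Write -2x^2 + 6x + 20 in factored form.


Roots satisfy r1 + r2 = -b/a = 3 and r1*r2 = c/a = -10.
So r1 = -2, r2 = 5.
-2x^2 + 6x + 20 = -2(x - r1)(x - r2) = -2(x + 2)(x - 5)


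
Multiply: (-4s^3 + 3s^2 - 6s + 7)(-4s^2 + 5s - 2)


Distribute each term of the first polynomial:
  (-4s^3)(-4s^2 + 5s - 2) = 16s^5 - 20s^4 + 8s^3
  (3s^2)(-4s^2 + 5s - 2) = -12s^4 + 15s^3 - 6s^2
  (-6s)(-4s^2 + 5s - 2) = 24s^3 - 30s^2 + 12s
  (7)(-4s^2 + 5s - 2) = -28s^2 + 35s - 14
Sum: 16s^5 - 32s^4 + 47s^3 - 64s^2 + 47s - 14


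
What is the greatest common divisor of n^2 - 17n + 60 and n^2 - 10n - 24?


Factor each:
  n^2 - 17n + 60 = (n - 12)(n - 5)
  n^2 - 10n - 24 = (n - 12)(n + 2)
Common monic factor: n - 12


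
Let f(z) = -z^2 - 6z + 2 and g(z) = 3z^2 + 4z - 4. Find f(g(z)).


Substitute g(z) into f:
f(g(z)) = -1*(3z^2 + 4z - 4)^2 + (-6)*(3z^2 + 4z - 4) + 2
(3z^2 + 4z - 4)^2 = 9z^4 + 24z^3 - 8z^2 - 32z + 16
Expand and combine: -9z^4 - 24z^3 - 10z^2 + 8z + 10


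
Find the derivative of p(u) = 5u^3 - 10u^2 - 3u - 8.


Apply the power rule term by term:
  d/du(5u^3) = 15u^2
  d/du(-10u^2) = -20u
  d/du(-3u) = -3
  d/du(-8) = 0
p'(u) = 15u^2 - 20u - 3


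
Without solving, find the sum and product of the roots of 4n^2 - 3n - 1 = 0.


For an^2+bn+c=0: sum = -b/a, product = c/a.
a=4, b=-3, c=-1
Sum = -(-3)/4 = 3/4
Product = (-1)/4 = -1/4


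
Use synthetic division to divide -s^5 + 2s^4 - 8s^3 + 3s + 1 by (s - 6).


Synthetic division with c = 6. Coefficients: -1, 2, -8, 0, 3, 1
Bring down -1.
  -1 * 6 = -6; -6 + 2 = -4
  -4 * 6 = -24; -24 - 8 = -32
  -32 * 6 = -192; -192 + 0 = -192
  -192 * 6 = -1152; -1152 + 3 = -1149
  -1149 * 6 = -6894; -6894 + 1 = -6893
Quotient: -s^4 - 4s^3 - 32s^2 - 192s - 1149, Remainder: -6893


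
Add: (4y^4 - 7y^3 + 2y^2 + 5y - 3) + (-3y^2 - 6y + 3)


Align terms by degree and add:
  4y^4 - 7y^3 + 2y^2 + 5y - 3
  -3y^2 - 6y + 3
= 4y^4 - 7y^3 - y^2 - y


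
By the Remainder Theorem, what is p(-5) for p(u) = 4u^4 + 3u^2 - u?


By the Remainder Theorem, the remainder equals p(-5):
  4*(-5)^4 = 2500
  0*(-5)^3 = 0
  3*(-5)^2 = 75
  -1*(-5)^1 = 5
  constant: 0
Sum: 2500 + 0 + 75 + 5 + 0 = 2580
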